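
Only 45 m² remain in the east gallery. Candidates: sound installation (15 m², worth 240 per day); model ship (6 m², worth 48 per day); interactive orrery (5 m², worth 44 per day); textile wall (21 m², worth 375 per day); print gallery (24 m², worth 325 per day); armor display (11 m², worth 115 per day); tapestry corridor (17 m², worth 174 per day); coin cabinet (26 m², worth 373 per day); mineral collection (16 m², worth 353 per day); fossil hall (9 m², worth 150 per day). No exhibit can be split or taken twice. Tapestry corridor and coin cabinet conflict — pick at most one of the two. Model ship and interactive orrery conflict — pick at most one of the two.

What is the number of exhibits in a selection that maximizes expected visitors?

4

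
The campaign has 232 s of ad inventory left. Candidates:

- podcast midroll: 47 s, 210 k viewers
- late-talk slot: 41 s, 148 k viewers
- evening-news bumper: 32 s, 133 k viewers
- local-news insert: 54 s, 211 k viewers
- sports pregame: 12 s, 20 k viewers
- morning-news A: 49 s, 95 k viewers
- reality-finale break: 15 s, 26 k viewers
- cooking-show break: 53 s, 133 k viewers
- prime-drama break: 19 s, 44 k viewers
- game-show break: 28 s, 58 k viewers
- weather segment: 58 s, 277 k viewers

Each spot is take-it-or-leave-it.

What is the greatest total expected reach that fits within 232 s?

979

Best packing: podcast midroll + late-talk slot + evening-news bumper + local-news insert + weather segment — 232 s, 979 total.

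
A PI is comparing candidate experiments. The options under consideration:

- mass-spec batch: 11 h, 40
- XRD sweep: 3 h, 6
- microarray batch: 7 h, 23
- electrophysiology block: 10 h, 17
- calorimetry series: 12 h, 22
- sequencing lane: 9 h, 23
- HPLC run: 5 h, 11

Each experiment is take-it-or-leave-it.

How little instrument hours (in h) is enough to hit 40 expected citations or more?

Need the lightest bundle worth ≥ 40.
Taking mass-spec batch gives 40 (≥ 40) for 11 h.
Any bundle with less than 11 h falls short of 40.

11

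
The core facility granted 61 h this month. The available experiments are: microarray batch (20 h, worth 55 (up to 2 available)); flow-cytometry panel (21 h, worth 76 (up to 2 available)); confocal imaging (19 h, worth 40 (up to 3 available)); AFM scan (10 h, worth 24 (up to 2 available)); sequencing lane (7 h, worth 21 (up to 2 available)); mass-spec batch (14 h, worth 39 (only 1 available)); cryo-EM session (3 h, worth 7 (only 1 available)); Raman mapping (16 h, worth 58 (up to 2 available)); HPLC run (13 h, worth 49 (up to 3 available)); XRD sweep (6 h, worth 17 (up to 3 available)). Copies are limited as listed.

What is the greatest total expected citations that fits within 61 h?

Taking the top-ratio experiments first gives Raman mapping + 3×HPLC run + XRD sweep for 222 (61 h).
Dropping Raman mapping and XRD sweep frees 22 h; slotting in flow-cytometry panel (21 h) lifts the total to 223 at 60 h.
Nothing else within 61 h beats 223.

223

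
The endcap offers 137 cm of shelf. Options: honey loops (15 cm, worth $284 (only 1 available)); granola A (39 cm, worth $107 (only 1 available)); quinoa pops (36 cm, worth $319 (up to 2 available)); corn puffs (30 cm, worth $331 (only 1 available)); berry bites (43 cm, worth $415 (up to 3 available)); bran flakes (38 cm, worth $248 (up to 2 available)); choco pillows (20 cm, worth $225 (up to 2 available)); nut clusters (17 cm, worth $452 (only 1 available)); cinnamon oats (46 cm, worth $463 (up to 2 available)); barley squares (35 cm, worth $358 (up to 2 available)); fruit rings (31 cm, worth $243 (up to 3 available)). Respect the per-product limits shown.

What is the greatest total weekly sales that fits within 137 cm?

1875

Density check — nut clusters 26.59, honey loops 18.93, choco pillows 11.25, corn puffs 11.03 are the best per cm.
Taking honey loops + corn puffs + 2×choco pillows + nut clusters + barley squares: 137 cm used, 1875 in weekly sales.
Every other selection either busts 137 cm or exceeds an availability limit or fails to beat 1875.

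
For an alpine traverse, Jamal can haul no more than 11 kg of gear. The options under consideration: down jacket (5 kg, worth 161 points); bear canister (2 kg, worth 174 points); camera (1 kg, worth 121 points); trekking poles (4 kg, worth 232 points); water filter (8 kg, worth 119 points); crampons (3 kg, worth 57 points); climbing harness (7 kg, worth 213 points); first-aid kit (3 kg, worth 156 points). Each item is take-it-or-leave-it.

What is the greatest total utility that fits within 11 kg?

Bear canister + camera + trekking poles + first-aid kit uses 10 of the 11 kg and totals 683.
Runner-up down jacket + bear canister + camera + first-aid kit tops out at 612.

683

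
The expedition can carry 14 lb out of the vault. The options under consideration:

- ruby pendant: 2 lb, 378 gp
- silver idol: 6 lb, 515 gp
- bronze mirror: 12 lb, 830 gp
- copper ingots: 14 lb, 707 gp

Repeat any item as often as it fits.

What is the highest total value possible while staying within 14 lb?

2646

Density check — ruby pendant 189.00, silver idol 85.83, bronze mirror 69.17, copper ingots 50.50 are the best per lb.
Taking 7×ruby pendant: 14 lb used, 2646 in value.
Every other selection either busts 14 lb or fails to beat 2646.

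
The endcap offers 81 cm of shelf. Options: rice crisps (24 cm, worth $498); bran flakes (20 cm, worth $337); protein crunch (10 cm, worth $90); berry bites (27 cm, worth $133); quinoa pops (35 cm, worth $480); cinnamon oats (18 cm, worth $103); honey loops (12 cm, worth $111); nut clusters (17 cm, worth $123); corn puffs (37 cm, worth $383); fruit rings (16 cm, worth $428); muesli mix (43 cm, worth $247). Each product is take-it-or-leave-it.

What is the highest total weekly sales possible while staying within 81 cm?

Greedy by ratio would take rice crisps + bran flakes + honey loops + fruit rings: 72 cm used, total 1374.
Replace bran flakes and honey loops with quinoa pops: the trade gains 32 net, giving 1406 at 75 cm.
That's the maximum — no swap from here does better than 1406.

1406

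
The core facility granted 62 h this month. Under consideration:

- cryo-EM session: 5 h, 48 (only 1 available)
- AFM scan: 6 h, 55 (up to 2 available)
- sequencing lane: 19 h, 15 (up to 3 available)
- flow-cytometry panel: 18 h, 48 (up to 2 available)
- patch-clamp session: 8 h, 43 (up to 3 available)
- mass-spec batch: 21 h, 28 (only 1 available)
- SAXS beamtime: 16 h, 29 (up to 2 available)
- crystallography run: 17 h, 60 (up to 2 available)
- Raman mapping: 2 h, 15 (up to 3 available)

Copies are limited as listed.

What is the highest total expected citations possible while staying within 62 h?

377

Ranking by ratio (expected citations/h): cryo-EM session 9.60, AFM scan 9.17, Raman mapping 7.50.
Taking the top-ratio experiments first gives cryo-EM session + 2×AFM scan + 3×patch-clamp session + 3×Raman mapping for 332 (47 h).
Replace Raman mapping with crystallography run: the trade gains 45 net, giving 377 at 62 h.
No other feasible combination exceeds 377.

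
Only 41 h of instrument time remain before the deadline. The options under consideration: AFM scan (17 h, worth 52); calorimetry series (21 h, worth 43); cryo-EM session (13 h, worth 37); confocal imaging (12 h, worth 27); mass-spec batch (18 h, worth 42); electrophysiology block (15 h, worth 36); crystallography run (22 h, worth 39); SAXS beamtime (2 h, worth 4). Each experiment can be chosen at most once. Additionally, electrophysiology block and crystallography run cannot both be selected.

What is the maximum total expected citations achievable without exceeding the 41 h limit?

Ranking by ratio (expected citations/h): AFM scan 3.06, cryo-EM session 2.85, electrophysiology block 2.40.
Taking the top-ratio experiments first gives AFM scan + cryo-EM session + SAXS beamtime for 93 (32 h).
The 19 h tied up in AFM scan and SAXS beamtime is better spent on confocal imaging + electrophysiology block — total rises to 100 (40 h).
Next best is AFM scan + calorimetry series + SAXS beamtime at 99 (40 h) — short by 1.

100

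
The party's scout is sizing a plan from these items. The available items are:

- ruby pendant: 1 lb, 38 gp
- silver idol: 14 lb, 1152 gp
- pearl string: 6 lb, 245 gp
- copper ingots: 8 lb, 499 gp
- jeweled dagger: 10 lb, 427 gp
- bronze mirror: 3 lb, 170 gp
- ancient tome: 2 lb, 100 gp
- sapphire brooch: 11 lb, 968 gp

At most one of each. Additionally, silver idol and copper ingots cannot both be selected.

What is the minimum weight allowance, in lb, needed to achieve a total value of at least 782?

11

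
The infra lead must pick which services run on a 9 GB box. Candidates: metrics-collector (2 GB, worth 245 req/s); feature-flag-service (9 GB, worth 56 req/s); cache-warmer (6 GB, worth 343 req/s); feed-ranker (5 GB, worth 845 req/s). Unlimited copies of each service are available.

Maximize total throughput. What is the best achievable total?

1335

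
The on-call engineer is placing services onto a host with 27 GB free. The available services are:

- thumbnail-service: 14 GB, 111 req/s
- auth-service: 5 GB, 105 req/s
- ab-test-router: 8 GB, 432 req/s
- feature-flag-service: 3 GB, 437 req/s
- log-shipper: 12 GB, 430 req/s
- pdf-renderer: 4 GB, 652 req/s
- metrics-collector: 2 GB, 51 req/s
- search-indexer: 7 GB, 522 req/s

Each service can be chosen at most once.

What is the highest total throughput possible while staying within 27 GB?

2148

Density check — pdf-renderer 163.00, feature-flag-service 145.67, search-indexer 74.57, ab-test-router 54.00 are the best per GB.
Taking the top-ratio services first gives ab-test-router + feature-flag-service + pdf-renderer + metrics-collector + search-indexer for 2094 (24 GB).
Replace metrics-collector with auth-service: the trade gains 54 net, giving 2148 at 27 GB.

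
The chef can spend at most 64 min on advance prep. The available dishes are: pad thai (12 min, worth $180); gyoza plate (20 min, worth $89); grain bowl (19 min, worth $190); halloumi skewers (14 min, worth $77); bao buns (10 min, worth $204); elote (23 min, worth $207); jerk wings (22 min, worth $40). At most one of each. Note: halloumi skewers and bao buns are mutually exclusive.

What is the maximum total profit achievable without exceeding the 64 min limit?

By profit per min: bao buns 20.40, pad thai 15.00, grain bowl 10.00 lead.
Taking pad thai + grain bowl + bao buns + elote: 64 min used, 781 in profit.
Runner-up pad thai + gyoza plate + grain bowl + bao buns tops out at 663.

781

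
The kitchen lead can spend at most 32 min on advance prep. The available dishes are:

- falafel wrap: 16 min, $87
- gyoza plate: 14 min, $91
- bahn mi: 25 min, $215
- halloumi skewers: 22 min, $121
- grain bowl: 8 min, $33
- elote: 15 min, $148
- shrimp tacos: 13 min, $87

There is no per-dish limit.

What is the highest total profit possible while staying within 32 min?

296

By profit per min: elote 9.87, bahn mi 8.60, shrimp tacos 6.69, gyoza plate 6.50 lead.
Taking 2×elote: 30 min used, 296 in profit.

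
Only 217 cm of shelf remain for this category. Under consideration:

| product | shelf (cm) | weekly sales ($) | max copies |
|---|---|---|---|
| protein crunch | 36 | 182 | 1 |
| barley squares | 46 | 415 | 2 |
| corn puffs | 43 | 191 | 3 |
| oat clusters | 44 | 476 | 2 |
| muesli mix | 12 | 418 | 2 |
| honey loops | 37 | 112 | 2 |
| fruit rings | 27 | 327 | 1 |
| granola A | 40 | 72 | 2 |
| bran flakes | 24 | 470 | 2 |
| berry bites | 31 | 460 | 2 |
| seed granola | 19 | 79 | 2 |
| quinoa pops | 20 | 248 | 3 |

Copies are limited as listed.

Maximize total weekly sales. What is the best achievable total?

3535

Filling by ratio: 2×muesli mix + 2×bran flakes + 2×berry bites + seed granola + 3×quinoa pops for 3519, with 4 cm left unused.
But oat clusters + 2×muesli mix + fruit rings + 2×bran flakes + berry bites + 2×quinoa pops fits in 214 cm and reaches 3535.
Nothing else within 217 cm beats 3535.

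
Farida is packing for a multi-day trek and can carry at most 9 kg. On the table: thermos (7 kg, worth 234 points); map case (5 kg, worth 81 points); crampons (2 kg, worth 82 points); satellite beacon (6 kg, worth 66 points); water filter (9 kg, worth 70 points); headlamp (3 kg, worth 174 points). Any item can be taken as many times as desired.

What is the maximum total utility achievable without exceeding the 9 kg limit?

522

Taking 3×headlamp: 9 kg used, 522 in utility.
That's the maximum — no swap from here does better than 522.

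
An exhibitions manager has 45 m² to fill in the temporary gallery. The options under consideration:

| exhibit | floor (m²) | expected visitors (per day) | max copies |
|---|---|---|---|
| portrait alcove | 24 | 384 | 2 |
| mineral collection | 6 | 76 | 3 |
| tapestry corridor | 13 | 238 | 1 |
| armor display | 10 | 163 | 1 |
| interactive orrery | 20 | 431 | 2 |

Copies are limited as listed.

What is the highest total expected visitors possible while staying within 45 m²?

862

Taking 2×interactive orrery: 40 m² used, 862 in expected visitors.
Nothing else within 45 m² beats 862.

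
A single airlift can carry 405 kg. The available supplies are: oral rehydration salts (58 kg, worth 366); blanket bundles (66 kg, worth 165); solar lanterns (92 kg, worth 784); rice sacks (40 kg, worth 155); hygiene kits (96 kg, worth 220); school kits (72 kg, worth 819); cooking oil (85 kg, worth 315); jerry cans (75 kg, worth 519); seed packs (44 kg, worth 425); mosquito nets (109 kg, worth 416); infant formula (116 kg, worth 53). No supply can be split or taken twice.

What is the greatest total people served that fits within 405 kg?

The ratio ordering already packs tightly: oral rehydration salts + solar lanterns + rice sacks + school kits + jerry cans + seed packs, 381 kg, 3068.

3068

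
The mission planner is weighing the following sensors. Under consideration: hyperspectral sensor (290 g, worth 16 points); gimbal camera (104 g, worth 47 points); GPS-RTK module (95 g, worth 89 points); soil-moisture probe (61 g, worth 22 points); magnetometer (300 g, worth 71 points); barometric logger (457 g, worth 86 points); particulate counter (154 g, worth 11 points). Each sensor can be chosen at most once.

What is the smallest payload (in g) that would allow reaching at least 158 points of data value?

260

Look for the lowest-payload combination reaching 158.
gimbal camera + GPS-RTK module + soil-moisture probe reaches 158 using 260 g.
Any bundle with less than 260 g falls short of 158.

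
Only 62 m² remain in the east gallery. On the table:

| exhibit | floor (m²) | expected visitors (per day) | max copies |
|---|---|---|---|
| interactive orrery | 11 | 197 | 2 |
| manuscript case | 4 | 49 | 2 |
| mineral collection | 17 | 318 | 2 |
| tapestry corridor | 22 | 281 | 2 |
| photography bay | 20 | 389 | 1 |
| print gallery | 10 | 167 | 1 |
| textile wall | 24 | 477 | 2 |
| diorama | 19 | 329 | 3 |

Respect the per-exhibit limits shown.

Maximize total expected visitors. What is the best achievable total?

Ranking by ratio (expected visitors/m²): textile wall 19.88, photography bay 19.45, mineral collection 18.71, interactive orrery 17.91.
A density-first pass picks interactive orrery + 2×textile wall — 1151 at 59 m².
Dropping interactive orrery and textile wall frees 35 m²; slotting in mineral collection + photography bay (37 m²) lifts the total to 1184 at 61 m².

1184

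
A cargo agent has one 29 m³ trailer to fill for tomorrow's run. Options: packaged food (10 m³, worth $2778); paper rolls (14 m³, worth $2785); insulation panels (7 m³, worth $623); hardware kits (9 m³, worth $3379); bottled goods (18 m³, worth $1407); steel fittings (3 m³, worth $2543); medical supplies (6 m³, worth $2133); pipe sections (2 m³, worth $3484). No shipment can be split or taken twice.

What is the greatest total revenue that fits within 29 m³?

12191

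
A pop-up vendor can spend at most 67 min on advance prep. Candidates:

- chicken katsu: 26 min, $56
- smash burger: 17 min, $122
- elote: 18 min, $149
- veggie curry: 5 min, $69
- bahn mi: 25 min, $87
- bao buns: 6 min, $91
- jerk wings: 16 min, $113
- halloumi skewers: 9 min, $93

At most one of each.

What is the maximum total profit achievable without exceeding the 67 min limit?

568

Ranking by ratio (profit/min): bao buns 15.17, veggie curry 13.80, halloumi skewers 10.33, elote 8.28.
Greedy by ratio would take smash burger + elote + veggie curry + bao buns + halloumi skewers: 55 min used, total 524.
Replace veggie curry with jerk wings: the trade gains 44 net, giving 568 at 66 min.
Runner-up smash burger + elote + veggie curry + jerk wings + halloumi skewers tops out at 546.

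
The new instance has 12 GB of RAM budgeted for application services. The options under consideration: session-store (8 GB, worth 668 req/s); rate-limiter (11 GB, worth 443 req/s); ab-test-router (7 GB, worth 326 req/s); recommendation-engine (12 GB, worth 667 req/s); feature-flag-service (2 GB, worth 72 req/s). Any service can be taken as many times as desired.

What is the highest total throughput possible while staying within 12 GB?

812

Best packing: session-store + 2×feature-flag-service — 12 GB, 812 total.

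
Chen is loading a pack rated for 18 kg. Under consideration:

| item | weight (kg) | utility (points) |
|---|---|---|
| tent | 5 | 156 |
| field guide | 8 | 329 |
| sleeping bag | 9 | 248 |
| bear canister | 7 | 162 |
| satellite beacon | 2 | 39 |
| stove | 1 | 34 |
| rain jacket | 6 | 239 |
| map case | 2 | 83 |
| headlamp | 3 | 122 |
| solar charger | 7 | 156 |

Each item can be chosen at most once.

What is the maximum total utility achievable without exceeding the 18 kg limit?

Ranking by ratio (utility/kg): map case 41.50, field guide 41.12, headlamp 40.67, rain jacket 39.83.
Filling by ratio: field guide + satellite beacon + stove + map case + headlamp for 607, with 2 kg left unused.
Replace satellite beacon and map case with rain jacket: the trade gains 117 net, giving 724 at 18 kg.

724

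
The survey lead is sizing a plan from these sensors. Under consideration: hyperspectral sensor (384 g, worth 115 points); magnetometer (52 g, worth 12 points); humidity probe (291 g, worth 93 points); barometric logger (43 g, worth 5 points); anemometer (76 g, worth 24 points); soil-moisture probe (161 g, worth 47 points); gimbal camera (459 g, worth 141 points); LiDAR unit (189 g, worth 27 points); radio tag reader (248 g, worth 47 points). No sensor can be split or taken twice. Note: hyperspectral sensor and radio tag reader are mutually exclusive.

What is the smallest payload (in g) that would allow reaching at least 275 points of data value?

Look for the lowest-payload combination reaching 275.
humidity probe + soil-moisture probe + gimbal camera: 281 data value at 911 g.
Any bundle with less than 911 g falls short of 275.

911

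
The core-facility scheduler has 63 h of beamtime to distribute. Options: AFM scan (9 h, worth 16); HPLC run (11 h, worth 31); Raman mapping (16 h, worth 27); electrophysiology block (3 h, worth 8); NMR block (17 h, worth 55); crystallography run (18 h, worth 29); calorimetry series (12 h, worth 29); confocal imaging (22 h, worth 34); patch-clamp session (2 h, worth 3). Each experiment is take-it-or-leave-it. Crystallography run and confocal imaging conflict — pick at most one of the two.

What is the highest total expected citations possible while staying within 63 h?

155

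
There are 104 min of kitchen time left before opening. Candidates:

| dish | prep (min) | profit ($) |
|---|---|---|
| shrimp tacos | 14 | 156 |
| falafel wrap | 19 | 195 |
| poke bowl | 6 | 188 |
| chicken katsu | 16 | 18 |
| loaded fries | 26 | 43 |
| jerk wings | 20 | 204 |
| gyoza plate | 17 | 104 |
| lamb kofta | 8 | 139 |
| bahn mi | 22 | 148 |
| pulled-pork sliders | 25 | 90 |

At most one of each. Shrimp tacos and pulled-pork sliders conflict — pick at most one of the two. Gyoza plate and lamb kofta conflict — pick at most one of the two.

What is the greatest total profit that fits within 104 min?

Ranking by ratio (profit/min): poke bowl 31.33, lamb kofta 17.38, shrimp tacos 11.14, falafel wrap 10.26.
The ratio ordering already packs tightly: shrimp tacos + falafel wrap + poke bowl + jerk wings + lamb kofta + bahn mi, 89 min, 1030.
Nothing else feasible within 104 min beats 1030.

1030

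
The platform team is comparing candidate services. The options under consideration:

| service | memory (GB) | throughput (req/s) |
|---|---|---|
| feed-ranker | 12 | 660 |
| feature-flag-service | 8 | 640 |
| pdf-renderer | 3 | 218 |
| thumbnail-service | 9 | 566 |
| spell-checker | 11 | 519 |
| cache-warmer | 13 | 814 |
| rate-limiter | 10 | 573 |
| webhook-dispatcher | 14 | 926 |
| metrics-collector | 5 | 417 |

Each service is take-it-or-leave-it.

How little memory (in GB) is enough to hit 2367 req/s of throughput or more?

Look for the lowest-memory combination reaching 2367.
feature-flag-service + cache-warmer + webhook-dispatcher reaches 2380 using 35 GB.
No combination under 35 GB hits 2367.

35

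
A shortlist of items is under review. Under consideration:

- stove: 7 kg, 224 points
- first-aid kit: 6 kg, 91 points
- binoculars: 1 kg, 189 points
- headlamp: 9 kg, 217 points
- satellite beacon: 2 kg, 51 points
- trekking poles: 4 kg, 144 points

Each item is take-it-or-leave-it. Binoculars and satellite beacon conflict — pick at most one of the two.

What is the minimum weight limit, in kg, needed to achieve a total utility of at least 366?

Look for the lowest-weight combination reaching 366.
stove + binoculars: 413 utility at 8 kg.
Below 8 kg the best achievable stays under 366.

8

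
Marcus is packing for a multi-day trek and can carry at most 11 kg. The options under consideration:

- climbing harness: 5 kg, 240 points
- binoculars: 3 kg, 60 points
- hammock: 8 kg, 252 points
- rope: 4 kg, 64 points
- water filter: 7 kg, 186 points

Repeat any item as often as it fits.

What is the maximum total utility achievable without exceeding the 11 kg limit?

Taking 2×climbing harness: 10 kg used, 480 in utility.
Nothing else within 11 kg beats 480.

480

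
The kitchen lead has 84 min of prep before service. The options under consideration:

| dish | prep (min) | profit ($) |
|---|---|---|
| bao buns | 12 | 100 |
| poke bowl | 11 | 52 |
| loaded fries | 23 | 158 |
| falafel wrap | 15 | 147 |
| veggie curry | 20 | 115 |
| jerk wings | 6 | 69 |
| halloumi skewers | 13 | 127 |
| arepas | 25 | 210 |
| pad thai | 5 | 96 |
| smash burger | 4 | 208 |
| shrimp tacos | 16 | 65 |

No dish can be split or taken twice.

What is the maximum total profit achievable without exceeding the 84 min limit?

957

By profit per min: smash burger 52.00, pad thai 19.20, jerk wings 11.50 lead.
The ratio ordering already packs tightly: bao buns + falafel wrap + jerk wings + halloumi skewers + arepas + pad thai + smash burger, 80 min, 957.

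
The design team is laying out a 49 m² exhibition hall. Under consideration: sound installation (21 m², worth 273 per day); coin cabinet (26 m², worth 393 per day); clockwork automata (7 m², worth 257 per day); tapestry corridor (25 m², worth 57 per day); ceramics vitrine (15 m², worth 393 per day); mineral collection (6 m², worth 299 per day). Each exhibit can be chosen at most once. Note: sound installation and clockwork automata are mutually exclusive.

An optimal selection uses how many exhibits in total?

3

Best achievable expected visitors is 1085.
For example coin cabinet + ceramics vitrine + mineral collection achieves it, using 47 m².
All optima have 3 exhibits.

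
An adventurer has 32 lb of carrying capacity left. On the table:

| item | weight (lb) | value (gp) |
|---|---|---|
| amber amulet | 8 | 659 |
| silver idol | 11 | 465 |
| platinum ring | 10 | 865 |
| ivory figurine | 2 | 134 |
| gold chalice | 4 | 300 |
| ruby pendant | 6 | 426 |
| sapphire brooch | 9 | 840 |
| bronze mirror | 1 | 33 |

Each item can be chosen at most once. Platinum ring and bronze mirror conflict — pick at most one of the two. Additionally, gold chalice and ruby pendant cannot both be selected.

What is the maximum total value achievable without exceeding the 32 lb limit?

Amber amulet + platinum ring + gold chalice + sapphire brooch uses 31 of the 32 lb and totals 2664.
An exhaustive check of the 256 subsets confirms 2664.

2664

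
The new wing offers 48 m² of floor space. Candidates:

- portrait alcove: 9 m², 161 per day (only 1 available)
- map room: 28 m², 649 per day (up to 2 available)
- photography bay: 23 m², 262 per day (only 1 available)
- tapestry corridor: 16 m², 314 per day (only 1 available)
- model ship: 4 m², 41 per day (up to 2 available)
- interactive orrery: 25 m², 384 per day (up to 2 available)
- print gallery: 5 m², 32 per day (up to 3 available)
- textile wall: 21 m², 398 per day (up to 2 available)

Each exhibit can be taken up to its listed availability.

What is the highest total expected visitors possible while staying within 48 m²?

The ratio ordering already packs tightly: map room + tapestry corridor + model ship, 48 m², 1004.
Every other selection either busts 48 m² or exceeds an availability limit or fails to beat 1004.

1004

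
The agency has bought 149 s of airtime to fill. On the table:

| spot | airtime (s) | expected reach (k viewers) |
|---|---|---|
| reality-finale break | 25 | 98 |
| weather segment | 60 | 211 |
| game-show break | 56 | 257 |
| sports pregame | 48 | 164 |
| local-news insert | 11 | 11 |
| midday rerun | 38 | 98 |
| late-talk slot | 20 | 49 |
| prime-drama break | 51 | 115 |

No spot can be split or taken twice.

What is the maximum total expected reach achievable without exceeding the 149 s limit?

Taking the top-ratio spots first gives reality-finale break + weather segment + game-show break for 566 (141 s).
Dropping weather segment frees 60 s; slotting in sports pregame + late-talk slot (68 s) lifts the total to 568 at 149 s.

568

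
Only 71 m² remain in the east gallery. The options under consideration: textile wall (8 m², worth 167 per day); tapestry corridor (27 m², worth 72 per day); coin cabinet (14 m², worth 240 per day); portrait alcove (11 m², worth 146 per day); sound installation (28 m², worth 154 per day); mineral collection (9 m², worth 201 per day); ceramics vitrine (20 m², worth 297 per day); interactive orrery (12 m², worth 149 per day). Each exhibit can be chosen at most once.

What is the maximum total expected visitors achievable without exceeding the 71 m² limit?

The ratio heuristic lands on textile wall + coin cabinet + portrait alcove + mineral collection + ceramics vitrine (1051) but leaves 9 m² idle.
Dropping portrait alcove frees 11 m²; slotting in interactive orrery (12 m²) lifts the total to 1054 at 63 m².
Runner-up textile wall + coin cabinet + portrait alcove + mineral collection + ceramics vitrine tops out at 1051.

1054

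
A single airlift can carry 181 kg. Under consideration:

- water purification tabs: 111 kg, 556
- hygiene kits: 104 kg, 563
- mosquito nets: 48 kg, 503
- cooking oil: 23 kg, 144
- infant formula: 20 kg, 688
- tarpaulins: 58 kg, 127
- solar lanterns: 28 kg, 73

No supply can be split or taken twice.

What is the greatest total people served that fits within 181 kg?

Taking the top-ratio supplies first gives mosquito nets + cooking oil + infant formula + tarpaulins + solar lanterns for 1535 (177 kg).
Replace cooking oil and tarpaulins and solar lanterns with hygiene kits: the trade gains 219 net, giving 1754 at 172 kg.
Next best is water purification tabs + mosquito nets + infant formula at 1747 (179 kg) — short by 7.

1754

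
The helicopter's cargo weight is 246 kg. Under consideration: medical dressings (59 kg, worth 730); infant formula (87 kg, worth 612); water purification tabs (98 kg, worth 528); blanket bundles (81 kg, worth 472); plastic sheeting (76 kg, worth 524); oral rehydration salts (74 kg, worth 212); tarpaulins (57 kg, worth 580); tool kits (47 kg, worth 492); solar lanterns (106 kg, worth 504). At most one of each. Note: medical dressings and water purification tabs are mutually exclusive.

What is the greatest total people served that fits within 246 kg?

Density check — medical dressings 12.37, tool kits 10.47, tarpaulins 10.18 are the best per kg.
Taking medical dressings + plastic sheeting + tarpaulins + tool kits: 239 kg used, 2326 in people served.
Runner-up medical dressings + blanket bundles + tarpaulins + tool kits tops out at 2274.

2326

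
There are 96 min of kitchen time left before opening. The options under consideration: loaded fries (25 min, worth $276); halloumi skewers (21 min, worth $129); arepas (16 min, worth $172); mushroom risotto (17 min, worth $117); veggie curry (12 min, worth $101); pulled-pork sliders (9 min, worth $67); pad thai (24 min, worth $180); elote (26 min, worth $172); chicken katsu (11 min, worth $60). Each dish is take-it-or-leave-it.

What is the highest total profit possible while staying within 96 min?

846

Density check — loaded fries 11.04, arepas 10.75, veggie curry 8.42, pad thai 7.50 are the best per min.
Taking the top-ratio dishes first gives loaded fries + arepas + veggie curry + pulled-pork sliders + pad thai for 796 (86 min).
Replace pulled-pork sliders with mushroom risotto: the trade gains 50 net, giving 846 at 94 min.
The closest alternative, loaded fries + arepas + mushroom risotto + veggie curry + elote, reaches only 838.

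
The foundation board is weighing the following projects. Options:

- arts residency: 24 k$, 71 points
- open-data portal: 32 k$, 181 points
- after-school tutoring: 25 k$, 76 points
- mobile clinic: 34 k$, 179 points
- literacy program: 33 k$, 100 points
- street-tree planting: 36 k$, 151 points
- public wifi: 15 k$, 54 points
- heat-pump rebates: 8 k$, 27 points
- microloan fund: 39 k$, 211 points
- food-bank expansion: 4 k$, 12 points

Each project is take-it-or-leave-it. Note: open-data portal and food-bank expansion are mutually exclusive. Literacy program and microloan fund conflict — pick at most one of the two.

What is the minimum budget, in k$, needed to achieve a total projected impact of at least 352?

66

Look for the lowest-budget combination reaching 352.
Taking open-data portal + mobile clinic gives 360 (≥ 352) for 66 k$.
Below 66 k$ the best achievable stays under 352.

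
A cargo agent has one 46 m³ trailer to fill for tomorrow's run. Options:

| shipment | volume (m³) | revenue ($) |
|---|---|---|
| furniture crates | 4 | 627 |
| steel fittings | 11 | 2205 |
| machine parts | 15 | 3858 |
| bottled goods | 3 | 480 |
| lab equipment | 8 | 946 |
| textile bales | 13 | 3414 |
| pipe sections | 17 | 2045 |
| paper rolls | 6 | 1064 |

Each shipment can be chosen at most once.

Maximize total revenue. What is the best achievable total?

A density-first pass picks steel fittings + machine parts + textile bales + paper rolls — 10541 at 45 m³.
Replace paper rolls with furniture crates + bottled goods: the trade gains 43 net, giving 10584 at 46 m³.
Nothing else within 46 m³ beats 10584.

10584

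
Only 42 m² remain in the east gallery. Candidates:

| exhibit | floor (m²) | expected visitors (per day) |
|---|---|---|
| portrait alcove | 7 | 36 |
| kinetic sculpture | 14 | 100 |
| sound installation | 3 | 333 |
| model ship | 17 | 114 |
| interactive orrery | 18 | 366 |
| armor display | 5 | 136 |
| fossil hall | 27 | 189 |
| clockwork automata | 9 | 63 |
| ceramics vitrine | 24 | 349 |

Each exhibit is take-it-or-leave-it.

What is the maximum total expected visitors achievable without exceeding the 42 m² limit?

935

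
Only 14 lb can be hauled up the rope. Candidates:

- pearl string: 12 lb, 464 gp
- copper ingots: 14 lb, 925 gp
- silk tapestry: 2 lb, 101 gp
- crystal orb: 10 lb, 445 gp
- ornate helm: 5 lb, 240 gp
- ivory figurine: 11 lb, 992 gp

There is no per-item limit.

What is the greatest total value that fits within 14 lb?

1093

By value per lb: ivory figurine 90.18, copper ingots 66.07, silk tapestry 50.50, ornate helm 48.00 lead.
The ratio ordering already packs tightly: silk tapestry + ivory figurine, 13 lb, 1093.
Every other selection either busts 14 lb or fails to beat 1093.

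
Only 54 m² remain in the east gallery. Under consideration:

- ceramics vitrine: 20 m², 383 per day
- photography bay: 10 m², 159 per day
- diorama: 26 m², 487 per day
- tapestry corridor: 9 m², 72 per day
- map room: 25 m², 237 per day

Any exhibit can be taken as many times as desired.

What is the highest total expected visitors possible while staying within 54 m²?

974

A density-first pass picks 2×ceramics vitrine + photography bay — 925 at 50 m².
Dropping 2×ceramics vitrine and photography bay frees 50 m²; slotting in 2×diorama (52 m²) lifts the total to 974 at 52 m².
That's the maximum — no swap from here does better than 974.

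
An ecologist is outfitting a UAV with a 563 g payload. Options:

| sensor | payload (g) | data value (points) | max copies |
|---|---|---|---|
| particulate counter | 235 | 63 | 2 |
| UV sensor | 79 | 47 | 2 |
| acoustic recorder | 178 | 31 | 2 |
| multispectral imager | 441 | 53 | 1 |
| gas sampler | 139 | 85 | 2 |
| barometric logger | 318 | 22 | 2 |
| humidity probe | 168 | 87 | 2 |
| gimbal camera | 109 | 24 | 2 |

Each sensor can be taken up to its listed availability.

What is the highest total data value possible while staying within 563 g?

306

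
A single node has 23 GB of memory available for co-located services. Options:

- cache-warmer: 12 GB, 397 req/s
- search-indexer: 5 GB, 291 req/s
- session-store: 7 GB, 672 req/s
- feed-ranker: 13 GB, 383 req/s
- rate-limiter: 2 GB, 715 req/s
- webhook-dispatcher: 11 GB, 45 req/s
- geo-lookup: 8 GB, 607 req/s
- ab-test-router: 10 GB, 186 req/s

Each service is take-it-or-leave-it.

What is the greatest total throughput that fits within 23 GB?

Taking search-indexer + session-store + rate-limiter + geo-lookup: 22 GB used, 2285 in throughput.

2285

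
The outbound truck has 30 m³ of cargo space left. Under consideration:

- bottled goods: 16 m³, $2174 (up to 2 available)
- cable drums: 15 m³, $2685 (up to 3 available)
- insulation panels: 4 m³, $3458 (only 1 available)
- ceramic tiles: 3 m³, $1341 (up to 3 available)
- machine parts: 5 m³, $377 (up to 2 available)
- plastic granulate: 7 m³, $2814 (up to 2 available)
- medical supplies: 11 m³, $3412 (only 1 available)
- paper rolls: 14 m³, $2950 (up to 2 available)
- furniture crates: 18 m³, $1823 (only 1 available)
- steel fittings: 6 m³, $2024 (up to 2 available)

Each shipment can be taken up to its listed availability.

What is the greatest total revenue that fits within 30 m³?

13792

Taking the top-ratio shipments first gives insulation panels + 3×ceramic tiles + 2×plastic granulate for 13109 (27 m³).
Replace ceramic tiles with steel fittings: the trade gains 683 net, giving 13792 at 30 m³.
That's the maximum — no swap from here does better than 13792.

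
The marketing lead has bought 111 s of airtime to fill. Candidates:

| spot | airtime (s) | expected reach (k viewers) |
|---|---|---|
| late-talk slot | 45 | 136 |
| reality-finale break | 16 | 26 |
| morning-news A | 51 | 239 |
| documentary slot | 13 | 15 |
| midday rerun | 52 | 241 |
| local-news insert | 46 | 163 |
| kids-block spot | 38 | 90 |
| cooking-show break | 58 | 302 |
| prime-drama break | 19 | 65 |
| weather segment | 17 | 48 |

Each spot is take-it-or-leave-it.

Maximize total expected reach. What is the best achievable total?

Taking the top-ratio spots first gives morning-news A + cooking-show break for 541 (109 s).
Replace morning-news A with midday rerun: the trade gains 2 net, giving 543 at 110 s.
Runner-up morning-news A + cooking-show break tops out at 541.

543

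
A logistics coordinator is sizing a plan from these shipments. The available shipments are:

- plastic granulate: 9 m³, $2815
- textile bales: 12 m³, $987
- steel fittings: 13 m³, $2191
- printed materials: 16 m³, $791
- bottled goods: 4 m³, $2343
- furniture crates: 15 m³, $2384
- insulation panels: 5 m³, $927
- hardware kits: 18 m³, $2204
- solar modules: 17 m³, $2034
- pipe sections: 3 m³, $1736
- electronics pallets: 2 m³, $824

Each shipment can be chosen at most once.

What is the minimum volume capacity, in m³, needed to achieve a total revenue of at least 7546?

Look for the lowest-volume combination reaching 7546.
plastic granulate + bottled goods + pipe sections + electronics pallets reaches 7718 using 18 m³.
Any bundle with less than 18 m³ falls short of 7546.

18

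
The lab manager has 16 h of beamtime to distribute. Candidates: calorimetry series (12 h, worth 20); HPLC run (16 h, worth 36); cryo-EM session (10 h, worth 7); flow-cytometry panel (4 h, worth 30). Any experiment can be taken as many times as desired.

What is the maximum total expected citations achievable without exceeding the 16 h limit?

120

Best packing: 4×flow-cytometry panel — 16 h, 120 total.
Every other selection either busts 16 h or fails to beat 120.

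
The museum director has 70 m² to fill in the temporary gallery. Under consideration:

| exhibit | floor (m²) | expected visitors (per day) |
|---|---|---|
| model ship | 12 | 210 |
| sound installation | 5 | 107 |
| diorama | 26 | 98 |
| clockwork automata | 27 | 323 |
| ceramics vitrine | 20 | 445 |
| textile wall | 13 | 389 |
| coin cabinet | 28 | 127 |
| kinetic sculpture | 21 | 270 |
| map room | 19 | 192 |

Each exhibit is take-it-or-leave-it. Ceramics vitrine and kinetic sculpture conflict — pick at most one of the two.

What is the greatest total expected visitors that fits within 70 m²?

1343

The ratio ordering already packs tightly: model ship + sound installation + ceramics vitrine + textile wall + map room, 69 m², 1343.
The spare 1 m² is too small for any remaining exhibit, and no feasible exchange beats 1343.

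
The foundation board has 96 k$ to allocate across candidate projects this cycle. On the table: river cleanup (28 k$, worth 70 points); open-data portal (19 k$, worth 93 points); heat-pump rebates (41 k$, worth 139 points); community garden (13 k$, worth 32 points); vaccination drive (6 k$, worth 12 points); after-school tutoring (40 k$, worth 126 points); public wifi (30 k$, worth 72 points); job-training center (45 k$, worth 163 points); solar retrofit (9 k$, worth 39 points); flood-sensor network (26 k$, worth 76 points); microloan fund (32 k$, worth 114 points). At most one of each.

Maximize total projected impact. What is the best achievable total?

By projected impact per k$: open-data portal 4.89, solar retrofit 4.33, job-training center 3.62, microloan fund 3.56 lead.
The ratio heuristic lands on open-data portal + community garden + vaccination drive + job-training center + solar retrofit (339) but leaves 4 k$ idle.
Replace community garden and vaccination drive and solar retrofit with microloan fund: the trade gains 31 net, giving 370 at 96 k$.
No other feasible combination exceeds 370.

370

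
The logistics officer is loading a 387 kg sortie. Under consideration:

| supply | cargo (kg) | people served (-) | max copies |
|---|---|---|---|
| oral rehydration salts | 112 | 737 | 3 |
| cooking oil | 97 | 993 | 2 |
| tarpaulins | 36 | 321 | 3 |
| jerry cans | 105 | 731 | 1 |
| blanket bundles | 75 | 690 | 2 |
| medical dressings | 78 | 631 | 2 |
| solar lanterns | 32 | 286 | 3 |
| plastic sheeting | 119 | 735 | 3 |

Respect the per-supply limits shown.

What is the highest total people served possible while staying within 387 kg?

By people served per kg: cooking oil 10.24, blanket bundles 9.20, solar lanterns 8.94, tarpaulins 8.92 lead.
A density-first pass picks 2×cooking oil + 2×blanket bundles + solar lanterns — 3652 at 376 kg.
Replace solar lanterns with tarpaulins: the trade gains 35 net, giving 3687 at 380 kg.

3687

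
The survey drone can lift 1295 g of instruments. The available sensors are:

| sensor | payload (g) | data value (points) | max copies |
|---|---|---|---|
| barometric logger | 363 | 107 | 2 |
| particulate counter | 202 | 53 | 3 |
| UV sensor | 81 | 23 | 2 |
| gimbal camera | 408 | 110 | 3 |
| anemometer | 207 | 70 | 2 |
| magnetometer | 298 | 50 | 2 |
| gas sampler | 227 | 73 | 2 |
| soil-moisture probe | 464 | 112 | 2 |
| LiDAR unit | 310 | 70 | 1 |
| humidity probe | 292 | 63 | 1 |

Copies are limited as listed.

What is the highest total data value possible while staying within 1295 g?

The ratio heuristic lands on barometric logger + 2×anemometer + 2×gas sampler (393) but leaves 64 g idle.
The 363 g tied up in barometric logger is better spent on gimbal camera — total rises to 396 (1276 g).
The spare 19 g is too small for any remaining sensor, and no exchange beats 396.

396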